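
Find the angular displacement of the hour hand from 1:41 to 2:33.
The hour hand moves 0.5 degrees per minute.
Time elapsed: 2:33 - 1:41 = 52 minutes
Angular displacement: 52 x 0.5 = 26 degrees

Final answer: 26 degrees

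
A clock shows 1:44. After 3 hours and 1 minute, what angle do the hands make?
First find the time 3 hours and 1 minute after 1:44.
Total minutes: 1 x 60 + 44 + 3 x 60 + 1 = 285.
285 mod 720 = 285 minutes = 4:45.
Now compute the angle at 4:45:
Hour hand: 4 x 30 + 45 x 0.5 = 142.5 degrees
Minute hand: 45 x 6 = 270 degrees
Difference: |142.5 - 270| = 127.5 degrees
The angle is 127.5 degrees

Final answer: 127.5 degrees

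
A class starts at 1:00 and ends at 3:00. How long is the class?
From 1:00 to 3:00:
(3 x 60 + 0) - (1 x 60 + 0) = 180 - 60 = 120 minutes
= 2 hours

Final answer: 2 hours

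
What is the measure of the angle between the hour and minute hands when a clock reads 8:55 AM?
Hour hand position: 8 x 30 + 55 x 0.5 = 267.5 degrees
Minute hand position: 55 x 6 = 330 degrees
Difference: |267.5 - 330| = 62.5 degrees
The angle between the hands is 62.5 degrees

Final answer: 62.5 degrees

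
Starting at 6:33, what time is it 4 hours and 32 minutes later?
Starting time: 6:33
Adding 32 minutes to 33 minutes: 33 + 32 = 65 minutes = 1 hour and 5 minutes
Adding 4 hours: 6 + 4 + 1 (carry) = 11
Final time: 11:05

Final answer: 11:05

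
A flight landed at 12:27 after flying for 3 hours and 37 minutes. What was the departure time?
Starting time: 12:27 = 27 total minutes past 12:00
Subtracting: 3 hours and 37 minutes = 217 minutes
27 - 217 = -190 (negative, add 12 hours = 720) = 530 minutes
= 8 hours and 50 minutes past 12:00 = 8:50

Final answer: 8:50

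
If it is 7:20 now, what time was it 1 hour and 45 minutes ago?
Starting time: 7:20 = 440 total minutes past 12:00
Subtracting: 1 hour and 45 minutes = 105 minutes
440 - 105 = 335 minutes
= 5 hours and 35 minutes past 12:00 = 5:35

Final answer: 5:35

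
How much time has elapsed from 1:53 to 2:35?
From 1:53 to 2:35:
(2 x 60 + 35) - (1 x 60 + 53) = 155 - 113 = 42 minutes
= 42 minutes

Final answer: 42 minutes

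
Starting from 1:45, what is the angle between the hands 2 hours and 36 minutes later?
First find the time 2 hours and 36 minutes after 1:45.
Total minutes: 1 x 60 + 45 + 2 x 60 + 36 = 261.
261 mod 720 = 261 minutes = 4:21.
Now compute the angle at 4:21:
Hour hand: 4 x 30 + 21 x 0.5 = 130.5 degrees
Minute hand: 21 x 6 = 126 degrees
Difference: |130.5 - 126| = 4.5 degrees
The angle is 4.5 degrees

Final answer: 4.5 degrees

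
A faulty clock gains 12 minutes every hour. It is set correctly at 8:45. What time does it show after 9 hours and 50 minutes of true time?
For every 60 true minutes, the faulty clock advances 60 + 12 = 72 minutes.
True elapsed: 9 hours and 50 minutes = 590 minutes.
Faulty clock advances: 590 x 72/60 = 708 minutes (drift: 118 minutes ahead).
Shown time: 8:45 + 708 minutes = 8:33.

Final answer: 8:33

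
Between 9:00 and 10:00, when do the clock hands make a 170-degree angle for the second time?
At t minutes past 9:00, the hour hand is at 30 x 9 + 0.5t degrees and the minute hand is at 6t degrees.
The smaller angle between them is 170 degrees when |30H - 5.5t| = 170 or |30H - 5.5t| = 190.
With H = 9, solve 30 x 9 - 5.5t = +/- target for each target:
  t = (30 x 9 - 170) / 5.5 = 18.18
  t = (30 x 9 + 170) / 5.5 = 80 (outside (0, 60))
  t = (30 x 9 - 190) / 5.5 = 14.55
  t = (30 x 9 + 190) / 5.5 = 83.64 (outside (0, 60))
Valid solutions in (0, 60): {14.55, 18.18} minutes.
The second occurrence is t = 18.18 minutes.
The hands form a 170-degree angle at 18.18 minutes past 9:00.

Final answer: 18.18 minutes past 9:00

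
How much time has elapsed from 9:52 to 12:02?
From 9:52 to 12:02:
(12 x 60 + 2) - (9 x 60 + 52) = 722 - 592 = 130 minutes
= 2 hours and 10 minutes

Final answer: 2 hours and 10 minutes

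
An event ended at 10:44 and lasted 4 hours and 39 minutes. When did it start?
Starting time: 10:44 = 644 total minutes past 12:00
Subtracting: 4 hours and 39 minutes = 279 minutes
644 - 279 = 365 minutes
= 6 hours and 5 minutes past 12:00 = 6:05

Final answer: 6:05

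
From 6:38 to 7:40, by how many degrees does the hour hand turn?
The hour hand moves 0.5 degrees per minute.
Time elapsed: 7:40 - 6:38 = 62 minutes
Angular displacement: 62 x 0.5 = 31 degrees

Final answer: 31 degrees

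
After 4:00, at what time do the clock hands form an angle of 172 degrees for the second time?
At t minutes past 4:00, the hour hand is at 30 x 4 + 0.5t degrees and the minute hand is at 6t degrees.
The smaller angle between them is 172 degrees when |30H - 5.5t| = 172 or |30H - 5.5t| = 188.
With H = 4, solve 30 x 4 - 5.5t = +/- target for each target:
  t = (30 x 4 - 172) / 5.5 = -9.45 (outside (0, 60))
  t = (30 x 4 + 172) / 5.5 = 53.09
  t = (30 x 4 - 188) / 5.5 = -12.36 (outside (0, 60))
  t = (30 x 4 + 188) / 5.5 = 56
Valid solutions in (0, 60): {53.09, 56} minutes.
The second occurrence is t = 56 minutes.
The hands form a 172-degree angle at 56 minutes past 4:00.

Final answer: 56 minutes past 4:00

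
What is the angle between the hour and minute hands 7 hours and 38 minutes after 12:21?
First find the time 7 hours and 38 minutes after 12:21.
Total minutes: 12 x 60 + 21 + 7 x 60 + 38 = 1199.
1199 mod 720 = 479 minutes = 7:59.
Now compute the angle at 7:59:
Hour hand: 7 x 30 + 59 x 0.5 = 239.5 degrees
Minute hand: 59 x 6 = 354 degrees
Difference: |239.5 - 354| = 114.5 degrees
The angle is 114.5 degrees

Final answer: 114.5 degrees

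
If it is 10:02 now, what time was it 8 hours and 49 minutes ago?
Starting time: 10:02 = 602 total minutes past 12:00
Subtracting: 8 hours and 49 minutes = 529 minutes
602 - 529 = 73 minutes
= 1 hour and 13 minutes past 12:00 = 1:13

Final answer: 1:13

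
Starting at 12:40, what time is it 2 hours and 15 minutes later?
Starting time: 12:40
Adding 15 minutes to 40 minutes: 40 + 15 = 55 minutes
Adding 2 hours: 12 + 2 = 14 - 12 = 2
Final time: 2:55

Final answer: 2:55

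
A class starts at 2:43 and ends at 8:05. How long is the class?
From 2:43 to 8:05:
(8 x 60 + 5) - (2 x 60 + 43) = 485 - 163 = 322 minutes
= 5 hours and 22 minutes

Final answer: 5 hours and 22 minutes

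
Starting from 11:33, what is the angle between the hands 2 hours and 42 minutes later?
First find the time 2 hours and 42 minutes after 11:33.
Total minutes: 11 x 60 + 33 + 2 x 60 + 42 = 855.
855 mod 720 = 135 minutes = 2:15.
Now compute the angle at 2:15:
Hour hand: 2 x 30 + 15 x 0.5 = 67.5 degrees
Minute hand: 15 x 6 = 90 degrees
Difference: |67.5 - 90| = 22.5 degrees
The angle is 22.5 degrees

Final answer: 22.5 degrees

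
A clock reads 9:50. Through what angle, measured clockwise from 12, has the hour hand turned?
The hour hand moves 30 degrees per hour and 0.5 degrees per minute.
At 9:50: (9) x 30 + 50 x 0.5 = 270 + 25 = 295 degrees

Final answer: 295 degrees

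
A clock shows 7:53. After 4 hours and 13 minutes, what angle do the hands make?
First find the time 4 hours and 13 minutes after 7:53.
Total minutes: 7 x 60 + 53 + 4 x 60 + 13 = 726.
726 mod 720 = 6 minutes = 12:06.
Now compute the angle at 12:06:
Hour hand: 0 x 30 + 6 x 0.5 = 3 degrees
Minute hand: 6 x 6 = 36 degrees
Difference: |3 - 36| = 33 degrees
The angle is 33 degrees

Final answer: 33 degrees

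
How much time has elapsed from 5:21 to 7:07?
From 5:21 to 7:07:
(7 x 60 + 7) - (5 x 60 + 21) = 427 - 321 = 106 minutes
= 1 hour and 46 minutes

Final answer: 1 hour and 46 minutes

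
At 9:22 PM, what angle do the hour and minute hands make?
Hour hand position: 9 x 30 + 22 x 0.5 = 281 degrees
Minute hand position: 22 x 6 = 132 degrees
Difference: |281 - 132| = 149 degrees
The angle between the hands is 149 degrees

Final answer: 149 degrees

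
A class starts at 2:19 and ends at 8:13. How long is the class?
From 2:19 to 8:13:
(8 x 60 + 13) - (2 x 60 + 19) = 493 - 139 = 354 minutes
= 5 hours and 54 minutes

Final answer: 5 hours and 54 minutes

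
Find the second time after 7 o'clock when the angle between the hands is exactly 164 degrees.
At t minutes past 7:00, the hour hand is at 30 x 7 + 0.5t degrees and the minute hand is at 6t degrees.
The smaller angle between them is 164 degrees when |30H - 5.5t| = 164 or |30H - 5.5t| = 196.
With H = 7, solve 30 x 7 - 5.5t = +/- target for each target:
  t = (30 x 7 - 164) / 5.5 = 8.36
  t = (30 x 7 + 164) / 5.5 = 68 (outside (0, 60))
  t = (30 x 7 - 196) / 5.5 = 2.55
  t = (30 x 7 + 196) / 5.5 = 73.82 (outside (0, 60))
Valid solutions in (0, 60): {2.55, 8.36} minutes.
The second occurrence is t = 8.36 minutes.
The hands form a 164-degree angle at 8.36 minutes past 7:00.

Final answer: 8.36 minutes past 7:00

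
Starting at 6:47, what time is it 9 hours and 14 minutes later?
Starting time: 6:47
Adding 14 minutes to 47 minutes: 47 + 14 = 61 minutes = 1 hour and 1 minute
Adding 9 hours: 6 + 9 + 1 (carry) = 16 - 12 = 4
Final time: 4:01

Final answer: 4:01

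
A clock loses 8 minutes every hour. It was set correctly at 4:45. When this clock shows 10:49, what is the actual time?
For every 60 true minutes, the faulty clock advances 52 minutes, so 1 faulty-clock minute corresponds to 60/52 true minutes.
From 4:45 to 10:49 on the faulty dial is 364 minutes.
True elapsed: 364 x 60/52 = 420 minutes = 7 hours.
True time: 4:45 + 7 hours = 11:45.

Final answer: 11:45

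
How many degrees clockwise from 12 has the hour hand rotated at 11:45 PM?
The hour hand moves 30 degrees per hour and 0.5 degrees per minute.
At 11:45: (11) x 30 + 45 x 0.5 = 330 + 22.5 = 352.5 degrees

Final answer: 352.5 degrees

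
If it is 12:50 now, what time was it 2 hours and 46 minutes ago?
Starting time: 12:50 = 50 total minutes past 12:00
Subtracting: 2 hours and 46 minutes = 166 minutes
50 - 166 = -116 (negative, add 12 hours = 720) = 604 minutes
= 10 hours and 4 minutes past 12:00 = 10:04

Final answer: 10:04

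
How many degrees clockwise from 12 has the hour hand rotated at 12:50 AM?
The hour hand moves 30 degrees per hour and 0.5 degrees per minute.
At 12:50: (0) x 30 + 50 x 0.5 = 0 + 25 = 25 degrees

Final answer: 25 degrees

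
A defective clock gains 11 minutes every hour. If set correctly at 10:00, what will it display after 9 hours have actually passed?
For every 60 true minutes, the faulty clock advances 60 + 11 = 71 minutes.
True elapsed: 9 hours = 540 minutes.
Faulty clock advances: 540 x 71/60 = 639 minutes (drift: 99 minutes ahead).
Shown time: 10:00 + 639 minutes = 8:39.

Final answer: 8:39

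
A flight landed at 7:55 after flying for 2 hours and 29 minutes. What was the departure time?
Starting time: 7:55 = 475 total minutes past 12:00
Subtracting: 2 hours and 29 minutes = 149 minutes
475 - 149 = 326 minutes
= 5 hours and 26 minutes past 12:00 = 5:26

Final answer: 5:26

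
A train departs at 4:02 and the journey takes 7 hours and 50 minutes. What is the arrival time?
Starting time: 4:02
Adding 50 minutes to 2 minutes: 2 + 50 = 52 minutes
Adding 7 hours: 4 + 7 = 11
Final time: 11:52

Final answer: 11:52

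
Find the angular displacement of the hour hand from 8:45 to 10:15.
The hour hand moves 0.5 degrees per minute.
Time elapsed: 10:15 - 8:45 = 90 minutes
Angular displacement: 90 x 0.5 = 45 degrees

Final answer: 45 degrees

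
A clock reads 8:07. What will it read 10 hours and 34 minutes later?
Starting time: 8:07
Adding 34 minutes to 7 minutes: 7 + 34 = 41 minutes
Adding 10 hours: 8 + 10 = 18 - 12 = 6
Final time: 6:41

Final answer: 6:41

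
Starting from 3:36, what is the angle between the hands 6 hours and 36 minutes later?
First find the time 6 hours and 36 minutes after 3:36.
Total minutes: 3 x 60 + 36 + 6 x 60 + 36 = 612.
612 mod 720 = 612 minutes = 10:12.
Now compute the angle at 10:12:
Hour hand: 10 x 30 + 12 x 0.5 = 306 degrees
Minute hand: 12 x 6 = 72 degrees
Difference: |306 - 72| = 234 degrees
Smaller angle: 360 - 234 = 126 degrees

Final answer: 126 degrees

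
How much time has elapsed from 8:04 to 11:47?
From 8:04 to 11:47:
(11 x 60 + 47) - (8 x 60 + 4) = 707 - 484 = 223 minutes
= 3 hours and 43 minutes

Final answer: 3 hours and 43 minutes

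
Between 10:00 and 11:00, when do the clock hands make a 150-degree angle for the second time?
At t minutes past 10:00, the hour hand is at 30 x 10 + 0.5t degrees and the minute hand is at 6t degrees.
The smaller angle between them is 150 degrees when |30H - 5.5t| = 150 or |30H - 5.5t| = 210.
With H = 10, solve 30 x 10 - 5.5t = +/- target for each target:
  t = (30 x 10 - 150) / 5.5 = 27.27
  t = (30 x 10 + 150) / 5.5 = 81.82 (outside (0, 60))
  t = (30 x 10 - 210) / 5.5 = 16.36
  t = (30 x 10 + 210) / 5.5 = 92.73 (outside (0, 60))
Valid solutions in (0, 60): {16.36, 27.27} minutes.
The second occurrence is t = 27.27 minutes.
The hands form a 150-degree angle at 27.27 minutes past 10:00.

Final answer: 27.27 minutes past 10:00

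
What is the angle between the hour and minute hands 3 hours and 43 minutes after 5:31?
First find the time 3 hours and 43 minutes after 5:31.
Total minutes: 5 x 60 + 31 + 3 x 60 + 43 = 554.
554 mod 720 = 554 minutes = 9:14.
Now compute the angle at 9:14:
Hour hand: 9 x 30 + 14 x 0.5 = 277 degrees
Minute hand: 14 x 6 = 84 degrees
Difference: |277 - 84| = 193 degrees
Smaller angle: 360 - 193 = 167 degrees

Final answer: 167 degrees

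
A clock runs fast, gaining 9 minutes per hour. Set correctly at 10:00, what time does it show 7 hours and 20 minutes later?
For every 60 true minutes, the faulty clock advances 60 + 9 = 69 minutes.
True elapsed: 7 hours and 20 minutes = 440 minutes.
Faulty clock advances: 440 x 69/60 = 506 minutes (drift: 66 minutes ahead).
Shown time: 10:00 + 506 minutes = 6:26.

Final answer: 6:26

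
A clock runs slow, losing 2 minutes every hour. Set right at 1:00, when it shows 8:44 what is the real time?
For every 60 true minutes, the faulty clock advances 58 minutes, so 1 faulty-clock minute corresponds to 60/58 true minutes.
From 1:00 to 8:44 on the faulty dial is 464 minutes.
True elapsed: 464 x 60/58 = 480 minutes = 8 hours.
True time: 1:00 + 8 hours = 9:00.

Final answer: 9:00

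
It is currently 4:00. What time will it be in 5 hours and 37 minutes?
Starting time: 4:00
Adding 37 minutes to 0 minutes: 0 + 37 = 37 minutes
Adding 5 hours: 4 + 5 = 9
Final time: 9:37

Final answer: 9:37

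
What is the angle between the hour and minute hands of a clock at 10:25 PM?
Hour hand position: 10 x 30 + 25 x 0.5 = 312.5 degrees
Minute hand position: 25 x 6 = 150 degrees
Difference: |312.5 - 150| = 162.5 degrees
The angle between the hands is 162.5 degrees

Final answer: 162.5 degrees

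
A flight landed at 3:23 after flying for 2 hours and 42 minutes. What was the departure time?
Starting time: 3:23 = 203 total minutes past 12:00
Subtracting: 2 hours and 42 minutes = 162 minutes
203 - 162 = 41 minutes
= 41 minutes past 12:00 = 12:41

Final answer: 12:41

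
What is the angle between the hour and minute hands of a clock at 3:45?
Hour hand position: 3 x 30 + 45 x 0.5 = 112.5 degrees
Minute hand position: 45 x 6 = 270 degrees
Difference: |112.5 - 270| = 157.5 degrees
The angle between the hands is 157.5 degrees

Final answer: 157.5 degrees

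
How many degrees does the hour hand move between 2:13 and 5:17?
The hour hand moves 0.5 degrees per minute.
Time elapsed: 5:17 - 2:13 = 184 minutes
Angular displacement: 184 x 0.5 = 92 degrees

Final answer: 92 degrees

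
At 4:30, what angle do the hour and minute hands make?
Hour hand position: 4 x 30 + 30 x 0.5 = 135 degrees
Minute hand position: 30 x 6 = 180 degrees
Difference: |135 - 180| = 45 degrees
The angle between the hands is 45 degrees

Final answer: 45 degrees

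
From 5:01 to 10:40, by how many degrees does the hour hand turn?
The hour hand moves 0.5 degrees per minute.
Time elapsed: 10:40 - 5:01 = 339 minutes
Angular displacement: 339 x 0.5 = 169.5 degrees

Final answer: 169.5 degrees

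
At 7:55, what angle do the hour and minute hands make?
Hour hand position: 7 x 30 + 55 x 0.5 = 237.5 degrees
Minute hand position: 55 x 6 = 330 degrees
Difference: |237.5 - 330| = 92.5 degrees
The angle between the hands is 92.5 degrees

Final answer: 92.5 degrees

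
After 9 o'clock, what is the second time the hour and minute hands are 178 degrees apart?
At t minutes past 9:00, the hour hand is at 30 x 9 + 0.5t degrees and the minute hand is at 6t degrees.
The smaller angle between them is 178 degrees when |30H - 5.5t| = 178 or |30H - 5.5t| = 182.
With H = 9, solve 30 x 9 - 5.5t = +/- target for each target:
  t = (30 x 9 - 178) / 5.5 = 16.73
  t = (30 x 9 + 178) / 5.5 = 81.45 (outside (0, 60))
  t = (30 x 9 - 182) / 5.5 = 16
  t = (30 x 9 + 182) / 5.5 = 82.18 (outside (0, 60))
Valid solutions in (0, 60): {16, 16.73} minutes.
The second occurrence is t = 16.73 minutes.
The hands form a 178-degree angle at 16.73 minutes past 9:00.

Final answer: 16.73 minutes past 9:00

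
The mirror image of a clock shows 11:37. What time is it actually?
Reflection across the vertical (12-6) axis maps a hand at angle A degrees to (360 - A) degrees, which sends a reading of T minutes past 12:00 to (720 - T) minutes past 12:00.
Mirror reads 11:37 = 697 minutes past 12:00.
Actual time: (720 - 697) mod 720 = 23 minutes = 12:23.

Final answer: 12:23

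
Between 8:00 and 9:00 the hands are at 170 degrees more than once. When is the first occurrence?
At t minutes past 8:00, the hour hand is at 30 x 8 + 0.5t degrees and the minute hand is at 6t degrees.
The smaller angle between them is 170 degrees when |30H - 5.5t| = 170 or |30H - 5.5t| = 190.
With H = 8, solve 30 x 8 - 5.5t = +/- target for each target:
  t = (30 x 8 - 170) / 5.5 = 12.73
  t = (30 x 8 + 170) / 5.5 = 74.55 (outside (0, 60))
  t = (30 x 8 - 190) / 5.5 = 9.09
  t = (30 x 8 + 190) / 5.5 = 78.18 (outside (0, 60))
Valid solutions in (0, 60): {9.09, 12.73} minutes.
The first occurrence is t = 9.09 minutes.
The hands form a 170-degree angle at 9.09 minutes past 8:00.

Final answer: 9.09 minutes past 8:00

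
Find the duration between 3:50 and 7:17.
From 3:50 to 7:17:
(7 x 60 + 17) - (3 x 60 + 50) = 437 - 230 = 207 minutes
= 3 hours and 27 minutes

Final answer: 3 hours and 27 minutes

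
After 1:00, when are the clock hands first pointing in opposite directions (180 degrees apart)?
For hands to be 180 degrees apart: |30H - 5.5t| = 180
With H = 1: t = (30 x 1 + 180)/5.5 = 38.18 or t = (30 x 1 - 180)/5.5 = -27.27
First valid solution (0 < t < 60): t = 38.18 minutes
The hands are opposite at 38.18 minutes past 1:00.

Final answer: 38.18 minutes past 1:00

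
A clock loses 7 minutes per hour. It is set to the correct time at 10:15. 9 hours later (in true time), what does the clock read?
For every 60 true minutes, the faulty clock advances 60 - 7 = 53 minutes.
True elapsed: 9 hours = 540 minutes.
Faulty clock advances: 540 x 53/60 = 477 minutes (drift: 63 minutes behind).
Shown time: 10:15 + 477 minutes = 6:12.

Final answer: 6:12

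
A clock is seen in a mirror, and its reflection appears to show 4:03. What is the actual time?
Reflection across the vertical (12-6) axis maps a hand at angle A degrees to (360 - A) degrees, which sends a reading of T minutes past 12:00 to (720 - T) minutes past 12:00.
Mirror reads 4:03 = 243 minutes past 12:00.
Actual time: (720 - 243) mod 720 = 477 minutes = 7:57.

Final answer: 7:57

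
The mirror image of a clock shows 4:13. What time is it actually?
Reflection across the vertical (12-6) axis maps a hand at angle A degrees to (360 - A) degrees, which sends a reading of T minutes past 12:00 to (720 - T) minutes past 12:00.
Mirror reads 4:13 = 253 minutes past 12:00.
Actual time: (720 - 253) mod 720 = 467 minutes = 7:47.

Final answer: 7:47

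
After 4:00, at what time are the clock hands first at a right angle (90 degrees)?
At t minutes past 4:00, the hour hand is at 30 x 4 + 0.5t degrees and the minute hand is at 6t degrees.
The smaller angle between them is 90 degrees when |30H - 5.5t| = 90 or |30H - 5.5t| = 270.
With H = 4, solve 30 x 4 - 5.5t = +/- target for each target:
  t = (30 x 4 - 90) / 5.5 = 5.45
  t = (30 x 4 + 90) / 5.5 = 38.18
  t = (30 x 4 - 270) / 5.5 = -27.27 (outside (0, 60))
  t = (30 x 4 + 270) / 5.5 = 70.91 (outside (0, 60))
Valid solutions in (0, 60): {5.45, 38.18} minutes.
First occurrence: t = 5.45 minutes.
The hands are at right angles at 5.45 minutes past 4:00.

Final answer: 5.45 minutes past 4:00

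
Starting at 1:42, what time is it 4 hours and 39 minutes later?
Starting time: 1:42
Adding 39 minutes to 42 minutes: 42 + 39 = 81 minutes = 1 hour and 21 minutes
Adding 4 hours: 1 + 4 + 1 (carry) = 6
Final time: 6:21

Final answer: 6:21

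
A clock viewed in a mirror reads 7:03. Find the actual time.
Reflection across the vertical (12-6) axis maps a hand at angle A degrees to (360 - A) degrees, which sends a reading of T minutes past 12:00 to (720 - T) minutes past 12:00.
Mirror reads 7:03 = 423 minutes past 12:00.
Actual time: (720 - 423) mod 720 = 297 minutes = 4:57.

Final answer: 4:57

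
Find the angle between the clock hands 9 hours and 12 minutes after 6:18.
First find the time 9 hours and 12 minutes after 6:18.
Total minutes: 6 x 60 + 18 + 9 x 60 + 12 = 930.
930 mod 720 = 210 minutes = 3:30.
Now compute the angle at 3:30:
Hour hand: 3 x 30 + 30 x 0.5 = 105 degrees
Minute hand: 30 x 6 = 180 degrees
Difference: |105 - 180| = 75 degrees
The angle is 75 degrees

Final answer: 75 degrees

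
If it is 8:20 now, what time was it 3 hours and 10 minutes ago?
Starting time: 8:20 = 500 total minutes past 12:00
Subtracting: 3 hours and 10 minutes = 190 minutes
500 - 190 = 310 minutes
= 5 hours and 10 minutes past 12:00 = 5:10

Final answer: 5:10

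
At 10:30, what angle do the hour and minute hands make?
Hour hand position: 10 x 30 + 30 x 0.5 = 315 degrees
Minute hand position: 30 x 6 = 180 degrees
Difference: |315 - 180| = 135 degrees
The angle between the hands is 135 degrees

Final answer: 135 degrees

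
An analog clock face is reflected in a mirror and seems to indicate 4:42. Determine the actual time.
Reflection across the vertical (12-6) axis maps a hand at angle A degrees to (360 - A) degrees, which sends a reading of T minutes past 12:00 to (720 - T) minutes past 12:00.
Mirror reads 4:42 = 282 minutes past 12:00.
Actual time: (720 - 282) mod 720 = 438 minutes = 7:18.

Final answer: 7:18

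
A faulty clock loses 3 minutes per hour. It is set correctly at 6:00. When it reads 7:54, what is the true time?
For every 60 true minutes, the faulty clock advances 57 minutes, so 1 faulty-clock minute corresponds to 60/57 true minutes.
From 6:00 to 7:54 on the faulty dial is 114 minutes.
True elapsed: 114 x 60/57 = 120 minutes = 2 hours.
True time: 6:00 + 2 hours = 8:00.

Final answer: 8:00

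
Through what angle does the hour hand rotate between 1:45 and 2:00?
The hour hand moves 0.5 degrees per minute.
Time elapsed: 2:00 - 1:45 = 15 minutes
Angular displacement: 15 x 0.5 = 7.5 degrees

Final answer: 7.5 degrees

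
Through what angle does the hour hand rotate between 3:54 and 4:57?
The hour hand moves 0.5 degrees per minute.
Time elapsed: 4:57 - 3:54 = 63 minutes
Angular displacement: 63 x 0.5 = 31.5 degrees

Final answer: 31.5 degrees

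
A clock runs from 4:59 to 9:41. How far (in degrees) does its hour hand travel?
The hour hand moves 0.5 degrees per minute.
Time elapsed: 9:41 - 4:59 = 282 minutes
Angular displacement: 282 x 0.5 = 141 degrees

Final answer: 141 degrees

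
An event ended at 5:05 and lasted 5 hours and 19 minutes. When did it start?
Starting time: 5:05 = 305 total minutes past 12:00
Subtracting: 5 hours and 19 minutes = 319 minutes
305 - 319 = -14 (negative, add 12 hours = 720) = 706 minutes
= 11 hours and 46 minutes past 12:00 = 11:46

Final answer: 11:46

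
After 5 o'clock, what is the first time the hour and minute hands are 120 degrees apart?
At t minutes past 5:00, the hour hand is at 30 x 5 + 0.5t degrees and the minute hand is at 6t degrees.
The smaller angle between them is 120 degrees when |30H - 5.5t| = 120 or |30H - 5.5t| = 240.
With H = 5, solve 30 x 5 - 5.5t = +/- target for each target:
  t = (30 x 5 - 120) / 5.5 = 5.45
  t = (30 x 5 + 120) / 5.5 = 49.09
  t = (30 x 5 - 240) / 5.5 = -16.36 (outside (0, 60))
  t = (30 x 5 + 240) / 5.5 = 70.91 (outside (0, 60))
Valid solutions in (0, 60): {5.45, 49.09} minutes.
The first occurrence is t = 5.45 minutes.
The hands form a 120-degree angle at 5.45 minutes past 5:00.

Final answer: 5.45 minutes past 5:00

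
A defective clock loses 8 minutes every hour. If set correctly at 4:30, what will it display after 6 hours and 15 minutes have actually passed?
For every 60 true minutes, the faulty clock advances 60 - 8 = 52 minutes.
True elapsed: 6 hours and 15 minutes = 375 minutes.
Faulty clock advances: 375 x 52/60 = 325 minutes (drift: 50 minutes behind).
Shown time: 4:30 + 325 minutes = 9:55.

Final answer: 9:55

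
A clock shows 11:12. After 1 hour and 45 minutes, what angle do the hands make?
First find the time 1 hour and 45 minutes after 11:12.
Total minutes: 11 x 60 + 12 + 1 x 60 + 45 = 777.
777 mod 720 = 57 minutes = 12:57.
Now compute the angle at 12:57:
Hour hand: 0 x 30 + 57 x 0.5 = 28.5 degrees
Minute hand: 57 x 6 = 342 degrees
Difference: |28.5 - 342| = 313.5 degrees
Smaller angle: 360 - 313.5 = 46.5 degrees

Final answer: 46.5 degrees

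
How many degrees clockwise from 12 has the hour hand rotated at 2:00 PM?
The hour hand moves 30 degrees per hour and 0.5 degrees per minute.
At 2:00: (2) x 30 + 0 x 0.5 = 60 + 0 = 60 degrees

Final answer: 60 degrees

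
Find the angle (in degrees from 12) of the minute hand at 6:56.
The minute hand moves 6 degrees per minute.
At 6:56: 56 x 6 = 336 degrees

Final answer: 336 degrees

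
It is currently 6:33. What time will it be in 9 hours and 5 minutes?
Starting time: 6:33
Adding 5 minutes to 33 minutes: 33 + 5 = 38 minutes
Adding 9 hours: 6 + 9 = 15 - 12 = 3
Final time: 3:38

Final answer: 3:38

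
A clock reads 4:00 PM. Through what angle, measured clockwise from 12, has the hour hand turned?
The hour hand moves 30 degrees per hour and 0.5 degrees per minute.
At 4:00: (4) x 30 + 0 x 0.5 = 120 + 0 = 120 degrees

Final answer: 120 degrees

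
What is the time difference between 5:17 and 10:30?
From 5:17 to 10:30:
(10 x 60 + 30) - (5 x 60 + 17) = 630 - 317 = 313 minutes
= 5 hours and 13 minutes

Final answer: 5 hours and 13 minutes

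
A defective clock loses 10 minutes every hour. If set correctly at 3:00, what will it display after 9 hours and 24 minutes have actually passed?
For every 60 true minutes, the faulty clock advances 60 - 10 = 50 minutes.
True elapsed: 9 hours and 24 minutes = 564 minutes.
Faulty clock advances: 564 x 50/60 = 470 minutes (drift: 94 minutes behind).
Shown time: 3:00 + 470 minutes = 10:50.

Final answer: 10:50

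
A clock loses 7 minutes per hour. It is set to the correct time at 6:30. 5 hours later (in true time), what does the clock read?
For every 60 true minutes, the faulty clock advances 60 - 7 = 53 minutes.
True elapsed: 5 hours = 300 minutes.
Faulty clock advances: 300 x 53/60 = 265 minutes (drift: 35 minutes behind).
Shown time: 6:30 + 265 minutes = 10:55.

Final answer: 10:55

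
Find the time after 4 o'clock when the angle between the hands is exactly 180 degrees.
For hands to be 180 degrees apart: |30H - 5.5t| = 180
With H = 4: t = (30 x 4 + 180)/5.5 = 54.55 or t = (30 x 4 - 180)/5.5 = -10.91
First valid solution (0 < t < 60): t = 54.55 minutes
The hands are opposite at 54.55 minutes past 4:00.

Final answer: 54.55 minutes past 4:00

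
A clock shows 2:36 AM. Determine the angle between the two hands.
Hour hand position: 2 x 30 + 36 x 0.5 = 78 degrees
Minute hand position: 36 x 6 = 216 degrees
Difference: |78 - 216| = 138 degrees
The angle between the hands is 138 degrees

Final answer: 138 degrees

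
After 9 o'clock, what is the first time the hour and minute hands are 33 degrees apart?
At t minutes past 9:00, the hour hand is at 30 x 9 + 0.5t degrees and the minute hand is at 6t degrees.
The smaller angle between them is 33 degrees when |30H - 5.5t| = 33 or |30H - 5.5t| = 327.
With H = 9, solve 30 x 9 - 5.5t = +/- target for each target:
  t = (30 x 9 - 33) / 5.5 = 43.09
  t = (30 x 9 + 33) / 5.5 = 55.09
  t = (30 x 9 - 327) / 5.5 = -10.36 (outside (0, 60))
  t = (30 x 9 + 327) / 5.5 = 108.55 (outside (0, 60))
Valid solutions in (0, 60): {43.09, 55.09} minutes.
The first occurrence is t = 43.09 minutes.
The hands form a 33-degree angle at 43.09 minutes past 9:00.

Final answer: 43.09 minutes past 9:00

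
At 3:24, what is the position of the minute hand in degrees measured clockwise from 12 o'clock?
The minute hand moves 6 degrees per minute.
At 3:24: 24 x 6 = 144 degrees

Final answer: 144 degrees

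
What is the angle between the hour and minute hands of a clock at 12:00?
Hour hand position: 0 x 30 + 0 x 0.5 = 0 degrees
Minute hand position: 0 x 6 = 0 degrees
Difference: |0 - 0| = 0 degrees
The angle between the hands is 0 degrees

Final answer: 0 degrees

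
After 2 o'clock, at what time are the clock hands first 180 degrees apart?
For hands to be 180 degrees apart: |30H - 5.5t| = 180
With H = 2: t = (30 x 2 + 180)/5.5 = 43.64 or t = (30 x 2 - 180)/5.5 = -21.82
First valid solution (0 < t < 60): t = 43.64 minutes
The hands are opposite at 43.64 minutes past 2:00.

Final answer: 43.64 minutes past 2:00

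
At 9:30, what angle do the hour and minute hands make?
Hour hand position: 9 x 30 + 30 x 0.5 = 285 degrees
Minute hand position: 30 x 6 = 180 degrees
Difference: |285 - 180| = 105 degrees
The angle between the hands is 105 degrees

Final answer: 105 degrees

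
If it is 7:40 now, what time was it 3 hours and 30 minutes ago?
Starting time: 7:40 = 460 total minutes past 12:00
Subtracting: 3 hours and 30 minutes = 210 minutes
460 - 210 = 250 minutes
= 4 hours and 10 minutes past 12:00 = 4:10

Final answer: 4:10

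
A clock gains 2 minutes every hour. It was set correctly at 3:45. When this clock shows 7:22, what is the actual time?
For every 60 true minutes, the faulty clock advances 62 minutes, so 1 faulty-clock minute corresponds to 60/62 true minutes.
From 3:45 to 7:22 on the faulty dial is 217 minutes.
True elapsed: 217 x 60/62 = 210 minutes = 3 hours and 30 minutes.
True time: 3:45 + 3 hours and 30 minutes = 7:15.

Final answer: 7:15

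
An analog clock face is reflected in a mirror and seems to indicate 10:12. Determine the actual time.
Reflection across the vertical (12-6) axis maps a hand at angle A degrees to (360 - A) degrees, which sends a reading of T minutes past 12:00 to (720 - T) minutes past 12:00.
Mirror reads 10:12 = 612 minutes past 12:00.
Actual time: (720 - 612) mod 720 = 108 minutes = 1:48.

Final answer: 1:48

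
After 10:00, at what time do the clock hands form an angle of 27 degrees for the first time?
At t minutes past 10:00, the hour hand is at 30 x 10 + 0.5t degrees and the minute hand is at 6t degrees.
The smaller angle between them is 27 degrees when |30H - 5.5t| = 27 or |30H - 5.5t| = 333.
With H = 10, solve 30 x 10 - 5.5t = +/- target for each target:
  t = (30 x 10 - 27) / 5.5 = 49.64
  t = (30 x 10 + 27) / 5.5 = 59.45
  t = (30 x 10 - 333) / 5.5 = -6 (outside (0, 60))
  t = (30 x 10 + 333) / 5.5 = 115.09 (outside (0, 60))
Valid solutions in (0, 60): {49.64, 59.45} minutes.
The first occurrence is t = 49.64 minutes.
The hands form a 27-degree angle at 49.64 minutes past 10:00.

Final answer: 49.64 minutes past 10:00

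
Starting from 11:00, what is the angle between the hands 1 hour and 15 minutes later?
First find the time 1 hour and 15 minutes after 11:00.
Total minutes: 11 x 60 + 0 + 1 x 60 + 15 = 735.
735 mod 720 = 15 minutes = 12:15.
Now compute the angle at 12:15:
Hour hand: 0 x 30 + 15 x 0.5 = 7.5 degrees
Minute hand: 15 x 6 = 90 degrees
Difference: |7.5 - 90| = 82.5 degrees
The angle is 82.5 degrees

Final answer: 82.5 degrees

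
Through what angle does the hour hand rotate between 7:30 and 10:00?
The hour hand moves 0.5 degrees per minute.
Time elapsed: 10:00 - 7:30 = 150 minutes
Angular displacement: 150 x 0.5 = 75 degrees

Final answer: 75 degrees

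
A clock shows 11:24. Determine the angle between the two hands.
Hour hand position: 11 x 30 + 24 x 0.5 = 342 degrees
Minute hand position: 24 x 6 = 144 degrees
Difference: |342 - 144| = 198 degrees
Since 198 > 180, the smaller angle is 360 - 198 = 162 degrees

Final answer: 162 degrees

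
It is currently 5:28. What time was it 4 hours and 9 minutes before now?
Starting time: 5:28 = 328 total minutes past 12:00
Subtracting: 4 hours and 9 minutes = 249 minutes
328 - 249 = 79 minutes
= 1 hour and 19 minutes past 12:00 = 1:19

Final answer: 1:19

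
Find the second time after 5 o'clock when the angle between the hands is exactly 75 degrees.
At t minutes past 5:00, the hour hand is at 30 x 5 + 0.5t degrees and the minute hand is at 6t degrees.
The smaller angle between them is 75 degrees when |30H - 5.5t| = 75 or |30H - 5.5t| = 285.
With H = 5, solve 30 x 5 - 5.5t = +/- target for each target:
  t = (30 x 5 - 75) / 5.5 = 13.64
  t = (30 x 5 + 75) / 5.5 = 40.91
  t = (30 x 5 - 285) / 5.5 = -24.55 (outside (0, 60))
  t = (30 x 5 + 285) / 5.5 = 79.09 (outside (0, 60))
Valid solutions in (0, 60): {13.64, 40.91} minutes.
The second occurrence is t = 40.91 minutes.
The hands form a 75-degree angle at 40.91 minutes past 5:00.

Final answer: 40.91 minutes past 5:00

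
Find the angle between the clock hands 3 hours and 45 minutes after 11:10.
First find the time 3 hours and 45 minutes after 11:10.
Total minutes: 11 x 60 + 10 + 3 x 60 + 45 = 895.
895 mod 720 = 175 minutes = 2:55.
Now compute the angle at 2:55:
Hour hand: 2 x 30 + 55 x 0.5 = 87.5 degrees
Minute hand: 55 x 6 = 330 degrees
Difference: |87.5 - 330| = 242.5 degrees
Smaller angle: 360 - 242.5 = 117.5 degrees

Final answer: 117.5 degrees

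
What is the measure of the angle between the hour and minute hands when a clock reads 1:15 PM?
Hour hand position: 1 x 30 + 15 x 0.5 = 37.5 degrees
Minute hand position: 15 x 6 = 90 degrees
Difference: |37.5 - 90| = 52.5 degrees
The angle between the hands is 52.5 degrees

Final answer: 52.5 degrees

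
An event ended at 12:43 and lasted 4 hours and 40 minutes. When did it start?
Starting time: 12:43 = 43 total minutes past 12:00
Subtracting: 4 hours and 40 minutes = 280 minutes
43 - 280 = -237 (negative, add 12 hours = 720) = 483 minutes
= 8 hours and 3 minutes past 12:00 = 8:03

Final answer: 8:03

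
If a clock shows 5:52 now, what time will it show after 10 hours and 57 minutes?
Starting time: 5:52
Adding 57 minutes to 52 minutes: 52 + 57 = 109 minutes = 1 hour and 49 minutes
Adding 10 hours: 5 + 10 + 1 (carry) = 16 - 12 = 4
Final time: 4:49

Final answer: 4:49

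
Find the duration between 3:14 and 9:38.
From 3:14 to 9:38:
(9 x 60 + 38) - (3 x 60 + 14) = 578 - 194 = 384 minutes
= 6 hours and 24 minutes

Final answer: 6 hours and 24 minutes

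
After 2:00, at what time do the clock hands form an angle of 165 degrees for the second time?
At t minutes past 2:00, the hour hand is at 30 x 2 + 0.5t degrees and the minute hand is at 6t degrees.
The smaller angle between them is 165 degrees when |30H - 5.5t| = 165 or |30H - 5.5t| = 195.
With H = 2, solve 30 x 2 - 5.5t = +/- target for each target:
  t = (30 x 2 - 165) / 5.5 = -19.09 (outside (0, 60))
  t = (30 x 2 + 165) / 5.5 = 40.91
  t = (30 x 2 - 195) / 5.5 = -24.55 (outside (0, 60))
  t = (30 x 2 + 195) / 5.5 = 46.36
Valid solutions in (0, 60): {40.91, 46.36} minutes.
The second occurrence is t = 46.36 minutes.
The hands form a 165-degree angle at 46.36 minutes past 2:00.

Final answer: 46.36 minutes past 2:00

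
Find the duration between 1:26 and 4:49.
From 1:26 to 4:49:
(4 x 60 + 49) - (1 x 60 + 26) = 289 - 86 = 203 minutes
= 3 hours and 23 minutes

Final answer: 3 hours and 23 minutes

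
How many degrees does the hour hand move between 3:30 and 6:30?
The hour hand moves 0.5 degrees per minute.
Time elapsed: 6:30 - 3:30 = 180 minutes
Angular displacement: 180 x 0.5 = 90 degrees

Final answer: 90 degrees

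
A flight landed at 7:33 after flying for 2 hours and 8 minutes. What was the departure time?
Starting time: 7:33 = 453 total minutes past 12:00
Subtracting: 2 hours and 8 minutes = 128 minutes
453 - 128 = 325 minutes
= 5 hours and 25 minutes past 12:00 = 5:25

Final answer: 5:25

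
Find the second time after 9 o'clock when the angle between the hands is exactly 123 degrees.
At t minutes past 9:00, the hour hand is at 30 x 9 + 0.5t degrees and the minute hand is at 6t degrees.
The smaller angle between them is 123 degrees when |30H - 5.5t| = 123 or |30H - 5.5t| = 237.
With H = 9, solve 30 x 9 - 5.5t = +/- target for each target:
  t = (30 x 9 - 123) / 5.5 = 26.73
  t = (30 x 9 + 123) / 5.5 = 71.45 (outside (0, 60))
  t = (30 x 9 - 237) / 5.5 = 6
  t = (30 x 9 + 237) / 5.5 = 92.18 (outside (0, 60))
Valid solutions in (0, 60): {6, 26.73} minutes.
The second occurrence is t = 26.73 minutes.
The hands form a 123-degree angle at 26.73 minutes past 9:00.

Final answer: 26.73 minutes past 9:00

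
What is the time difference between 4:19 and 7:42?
From 4:19 to 7:42:
(7 x 60 + 42) - (4 x 60 + 19) = 462 - 259 = 203 minutes
= 3 hours and 23 minutes

Final answer: 3 hours and 23 minutes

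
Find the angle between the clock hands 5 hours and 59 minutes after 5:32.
First find the time 5 hours and 59 minutes after 5:32.
Total minutes: 5 x 60 + 32 + 5 x 60 + 59 = 691.
691 mod 720 = 691 minutes = 11:31.
Now compute the angle at 11:31:
Hour hand: 11 x 30 + 31 x 0.5 = 345.5 degrees
Minute hand: 31 x 6 = 186 degrees
Difference: |345.5 - 186| = 159.5 degrees
The angle is 159.5 degrees

Final answer: 159.5 degrees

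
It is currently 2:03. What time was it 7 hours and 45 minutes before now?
Starting time: 2:03 = 123 total minutes past 12:00
Subtracting: 7 hours and 45 minutes = 465 minutes
123 - 465 = -342 (negative, add 12 hours = 720) = 378 minutes
= 6 hours and 18 minutes past 12:00 = 6:18

Final answer: 6:18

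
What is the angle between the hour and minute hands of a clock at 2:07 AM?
Hour hand position: 2 x 30 + 7 x 0.5 = 63.5 degrees
Minute hand position: 7 x 6 = 42 degrees
Difference: |63.5 - 42| = 21.5 degrees
The angle between the hands is 21.5 degrees

Final answer: 21.5 degrees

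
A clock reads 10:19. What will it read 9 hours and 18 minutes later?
Starting time: 10:19
Adding 18 minutes to 19 minutes: 19 + 18 = 37 minutes
Adding 9 hours: 10 + 9 = 19 - 12 = 7
Final time: 7:37

Final answer: 7:37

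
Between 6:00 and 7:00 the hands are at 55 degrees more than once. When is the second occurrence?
At t minutes past 6:00, the hour hand is at 30 x 6 + 0.5t degrees and the minute hand is at 6t degrees.
The smaller angle between them is 55 degrees when |30H - 5.5t| = 55 or |30H - 5.5t| = 305.
With H = 6, solve 30 x 6 - 5.5t = +/- target for each target:
  t = (30 x 6 - 55) / 5.5 = 22.73
  t = (30 x 6 + 55) / 5.5 = 42.73
  t = (30 x 6 - 305) / 5.5 = -22.73 (outside (0, 60))
  t = (30 x 6 + 305) / 5.5 = 88.18 (outside (0, 60))
Valid solutions in (0, 60): {22.73, 42.73} minutes.
The second occurrence is t = 42.73 minutes.
The hands form a 55-degree angle at 42.73 minutes past 6:00.

Final answer: 42.73 minutes past 6:00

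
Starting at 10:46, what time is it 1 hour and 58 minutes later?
Starting time: 10:46
Adding 58 minutes to 46 minutes: 46 + 58 = 104 minutes = 1 hour and 44 minutes
Adding 1 hour: 10 + 1 + 1 (carry) = 12
Final time: 12:44

Final answer: 12:44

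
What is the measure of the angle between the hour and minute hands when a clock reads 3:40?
Hour hand position: 3 x 30 + 40 x 0.5 = 110 degrees
Minute hand position: 40 x 6 = 240 degrees
Difference: |110 - 240| = 130 degrees
The angle between the hands is 130 degrees

Final answer: 130 degrees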